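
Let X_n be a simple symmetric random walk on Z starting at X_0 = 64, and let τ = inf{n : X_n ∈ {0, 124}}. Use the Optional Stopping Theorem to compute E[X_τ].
E[X_τ] = 64

X_n is a martingale and τ is a bounded-mean stopping time (indeed τ is finite a.s. with bounded expectation since the walk is in a bounded region). By the OST, E[X_τ] = E[X_0] = 64. Equivalently: E[X_τ] = 124 · P(hit 124 first) + 0 · P(hit 0 first) = 124 · (64/124) = 64.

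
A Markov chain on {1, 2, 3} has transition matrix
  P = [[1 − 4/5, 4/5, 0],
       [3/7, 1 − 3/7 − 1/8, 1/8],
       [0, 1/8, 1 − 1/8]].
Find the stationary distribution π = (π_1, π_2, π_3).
π = (15/71, 28/71, 28/71)

This is a birth-death chain on three states, which satisfies detailed balance: π_1 · P_{12} = π_2 · P_{21} and π_2 · P_{23} = π_3 · P_{32}.
From π_1 · 4/5 = π_2 · 3/7: π_2/π_1 = (4/5)/(3/7) = 28/15.
From π_2 · 1/8 = π_3 · 1/8: π_3/π_2 = (1/8)/(1/8) = 1.
Take π_1 proportional to 1; then unnormalized π = (1, 28/15, 28/15). Normalize by dividing by the sum 71/15:
  π = (15/71, 28/71, 28/71).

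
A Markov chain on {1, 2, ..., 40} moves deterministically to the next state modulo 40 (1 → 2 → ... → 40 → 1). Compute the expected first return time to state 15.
E[T_15 | X_0 = 15] = 40

The chain cycles deterministically, so starting at state 15 it returns in exactly 40 steps. Equivalently, the stationary distribution is uniform π_j = 1/40 for every state j, so by Kac's formula E[T_15] = 1/π_15 = 40.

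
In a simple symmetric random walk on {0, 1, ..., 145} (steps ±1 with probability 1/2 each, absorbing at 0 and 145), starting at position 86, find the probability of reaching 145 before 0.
P(hit 145 before 0) = 86/145

Let u_k = P(hit 145 before 0 | start at k). Then u_0 = 0, u_145 = 1, and u_k = u_{k-1}/2 + u_{k+1}/2 for 1 ≤ k ≤ 144. This harmonic recurrence is solved by u_k = k/145, giving u_86 = 86/145.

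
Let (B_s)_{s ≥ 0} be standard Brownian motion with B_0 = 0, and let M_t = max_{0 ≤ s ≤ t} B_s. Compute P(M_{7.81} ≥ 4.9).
P(M_{7.81} ≥ 4.9) = 2·P(B_{7.81} ≥ 4.9) = 2(1 − Φ(4.9/√7.81)) ≈ 0.0795

By the reflection principle for Brownian motion, P(M_t ≥ a) = 2 · P(B_t ≥ a) for a ≥ 0. Since B_t ~ N(0, t), P(B_t ≥ 4.9) = 1 − Φ(4.9/√t) = 1 − Φ(4.9/√7.81) = 1 − Φ(1.7534). So
  P(M_{7.81} ≥ 4.9) = 2(1 − Φ(1.7534)) ≈ 0.0795.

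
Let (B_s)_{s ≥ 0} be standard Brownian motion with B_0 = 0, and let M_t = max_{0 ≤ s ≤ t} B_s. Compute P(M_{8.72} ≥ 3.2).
P(M_{8.72} ≥ 3.2) = 2·P(B_{8.72} ≥ 3.2) = 2(1 − Φ(3.2/√8.72)) ≈ 0.2785

By the reflection principle for Brownian motion, P(M_t ≥ a) = 2 · P(B_t ≥ a) for a ≥ 0. Since B_t ~ N(0, t), P(B_t ≥ 3.2) = 1 − Φ(3.2/√t) = 1 − Φ(3.2/√8.72) = 1 − Φ(1.0837). So
  P(M_{8.72} ≥ 3.2) = 2(1 − Φ(1.0837)) ≈ 0.2785.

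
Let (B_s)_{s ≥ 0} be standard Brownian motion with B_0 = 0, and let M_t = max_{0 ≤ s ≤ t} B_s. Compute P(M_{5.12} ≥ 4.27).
P(M_{5.12} ≥ 4.27) = 2·P(B_{5.12} ≥ 4.27) = 2(1 − Φ(4.27/√5.12)) ≈ 0.0591

By the reflection principle for Brownian motion, P(M_t ≥ a) = 2 · P(B_t ≥ a) for a ≥ 0. Since B_t ~ N(0, t), P(B_t ≥ 4.27) = 1 − Φ(4.27/√t) = 1 − Φ(4.27/√5.12) = 1 − Φ(1.8871). So
  P(M_{5.12} ≥ 4.27) = 2(1 − Φ(1.8871)) ≈ 0.0591.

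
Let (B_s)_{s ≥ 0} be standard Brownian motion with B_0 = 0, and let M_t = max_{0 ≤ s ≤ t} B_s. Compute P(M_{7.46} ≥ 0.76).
P(M_{7.46} ≥ 0.76) = 2·P(B_{7.46} ≥ 0.76) = 2(1 − Φ(0.76/√7.46)) ≈ 0.7808

By the reflection principle for Brownian motion, P(M_t ≥ a) = 2 · P(B_t ≥ a) for a ≥ 0. Since B_t ~ N(0, t), P(B_t ≥ 0.76) = 1 − Φ(0.76/√t) = 1 − Φ(0.76/√7.46) = 1 − Φ(0.2783). So
  P(M_{7.46} ≥ 0.76) = 2(1 − Φ(0.2783)) ≈ 0.7808.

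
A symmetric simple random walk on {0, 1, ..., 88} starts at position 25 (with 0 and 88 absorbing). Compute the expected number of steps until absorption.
E[τ | X_0 = 25] = 1575

Let v_k = E[τ | X_0 = k]. Boundary: v_0 = v_88 = 0. Recurrence: v_k = 1 + (v_{k-1} + v_{k+1})/2 for 1 ≤ k ≤ 87. The particular solution to v_k − (v_{k-1} + v_{k+1})/2 = 1 is v_k = −k^2. Adding homogeneous solution A + B k and matching boundaries gives v_k = k (88 − k). Substituting k = 25: v_25 = 25 · 63 = 1575.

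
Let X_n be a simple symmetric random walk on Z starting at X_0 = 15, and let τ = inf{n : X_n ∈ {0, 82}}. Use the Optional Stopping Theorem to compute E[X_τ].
E[X_τ] = 15

X_n is a martingale and τ is a bounded-mean stopping time (indeed τ is finite a.s. with bounded expectation since the walk is in a bounded region). By the OST, E[X_τ] = E[X_0] = 15. Equivalently: E[X_τ] = 82 · P(hit 82 first) + 0 · P(hit 0 first) = 82 · (15/82) = 15.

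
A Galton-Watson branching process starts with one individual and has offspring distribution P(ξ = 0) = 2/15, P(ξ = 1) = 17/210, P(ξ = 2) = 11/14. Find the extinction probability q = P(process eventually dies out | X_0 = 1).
q = 28/165

The pgf is f(s) = 2/15 + 17/210·s + 11/14·s². The extinction probability q is the smallest fixed point of f in [0, 1]. Setting s = f(s):
  11/14·s² + (17/210 − 1)·s + 2/15 = 0
  11/14·s² − (2/15 + 11/14)·s + 2/15 = 0
which factors as (s − 1)·(11/14·s − 2/15) = 0, giving roots s = 1 and s = (2/15)/(11/14) = 28/165.
Mean offspring μ = 17/210 + 2·11/14 = 347/210 > 1 (supercritical), so q < 1. The extinction probability is the smaller root: q = (2/15)/(11/14) = 28/165.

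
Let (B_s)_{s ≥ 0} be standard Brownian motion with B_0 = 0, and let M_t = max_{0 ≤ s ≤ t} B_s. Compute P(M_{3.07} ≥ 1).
P(M_{3.07} ≥ 1) = 2·P(B_{3.07} ≥ 1) = 2(1 − Φ(1/√3.07)) ≈ 0.5682

By the reflection principle for Brownian motion, P(M_t ≥ a) = 2 · P(B_t ≥ a) for a ≥ 0. Since B_t ~ N(0, t), P(B_t ≥ 1) = 1 − Φ(1/√t) = 1 − Φ(1/√3.07) = 1 − Φ(0.5707). So
  P(M_{3.07} ≥ 1) = 2(1 − Φ(0.5707)) ≈ 0.5682.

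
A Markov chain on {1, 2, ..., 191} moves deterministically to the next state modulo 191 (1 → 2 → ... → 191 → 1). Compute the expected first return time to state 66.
E[T_66 | X_0 = 66] = 191

The chain cycles deterministically, so starting at state 66 it returns in exactly 191 steps. Equivalently, the stationary distribution is uniform π_j = 1/191 for every state j, so by Kac's formula E[T_66] = 1/π_66 = 191.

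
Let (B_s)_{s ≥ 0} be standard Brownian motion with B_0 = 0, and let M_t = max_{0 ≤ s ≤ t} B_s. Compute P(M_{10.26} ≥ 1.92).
P(M_{10.26} ≥ 1.92) = 2·P(B_{10.26} ≥ 1.92) = 2(1 − Φ(1.92/√10.26)) ≈ 0.5489

By the reflection principle for Brownian motion, P(M_t ≥ a) = 2 · P(B_t ≥ a) for a ≥ 0. Since B_t ~ N(0, t), P(B_t ≥ 1.92) = 1 − Φ(1.92/√t) = 1 − Φ(1.92/√10.26) = 1 − Φ(0.5994). So
  P(M_{10.26} ≥ 1.92) = 2(1 − Φ(0.5994)) ≈ 0.5489.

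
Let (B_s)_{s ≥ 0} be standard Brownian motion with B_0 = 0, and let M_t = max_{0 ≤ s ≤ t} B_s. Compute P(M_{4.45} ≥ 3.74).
P(M_{4.45} ≥ 3.74) = 2·P(B_{4.45} ≥ 3.74) = 2(1 − Φ(3.74/√4.45)) ≈ 0.0762

By the reflection principle for Brownian motion, P(M_t ≥ a) = 2 · P(B_t ≥ a) for a ≥ 0. Since B_t ~ N(0, t), P(B_t ≥ 3.74) = 1 − Φ(3.74/√t) = 1 − Φ(3.74/√4.45) = 1 − Φ(1.7729). So
  P(M_{4.45} ≥ 3.74) = 2(1 − Φ(1.7729)) ≈ 0.0762.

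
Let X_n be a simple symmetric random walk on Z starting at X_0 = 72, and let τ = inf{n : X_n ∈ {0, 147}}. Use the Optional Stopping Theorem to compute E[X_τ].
E[X_τ] = 72

X_n is a martingale and τ is a bounded-mean stopping time (indeed τ is finite a.s. with bounded expectation since the walk is in a bounded region). By the OST, E[X_τ] = E[X_0] = 72. Equivalently: E[X_τ] = 147 · P(hit 147 first) + 0 · P(hit 0 first) = 147 · (72/147) = 72.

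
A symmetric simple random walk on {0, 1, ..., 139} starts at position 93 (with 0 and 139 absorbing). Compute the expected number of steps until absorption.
E[τ | X_0 = 93] = 4278

Let v_k = E[τ | X_0 = k]. Boundary: v_0 = v_139 = 0. Recurrence: v_k = 1 + (v_{k-1} + v_{k+1})/2 for 1 ≤ k ≤ 138. The particular solution to v_k − (v_{k-1} + v_{k+1})/2 = 1 is v_k = −k^2. Adding homogeneous solution A + B k and matching boundaries gives v_k = k (139 − k). Substituting k = 93: v_93 = 93 · 46 = 4278.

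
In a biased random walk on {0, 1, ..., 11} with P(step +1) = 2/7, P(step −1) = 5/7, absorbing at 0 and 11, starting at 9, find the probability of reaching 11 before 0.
P(hit 11 before 0) = (1 − (5/2)^9) / (1 − (5/2)^11) = 2603484/16275359

Let u_k denote P(reach 11 before 0 | start at k). Boundary: u_0 = 0, u_11 = 1. Recurrence: u_k = 2/7·u_{k+1} + 5/7·u_{k-1} for 1 ≤ k ≤ 10. Try u_k = A + B·r^k with r = q/p = (5/7)/(2/7) = 5/2. Substitution satisfies the recurrence; boundary conditions give:
  u_k = (1 − r^k) / (1 − r^N) = (1 − (5/2)^9) / (1 − (5/2)^11) = 2603484/16275359.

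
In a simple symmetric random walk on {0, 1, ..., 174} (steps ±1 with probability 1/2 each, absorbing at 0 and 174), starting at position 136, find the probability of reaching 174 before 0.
P(hit 174 before 0) = 136/174 = 68/87

Let u_k = P(hit 174 before 0 | start at k). Then u_0 = 0, u_174 = 1, and u_k = u_{k-1}/2 + u_{k+1}/2 for 1 ≤ k ≤ 173. This harmonic recurrence is solved by u_k = k/174, giving u_136 = 136/174 = 68/87.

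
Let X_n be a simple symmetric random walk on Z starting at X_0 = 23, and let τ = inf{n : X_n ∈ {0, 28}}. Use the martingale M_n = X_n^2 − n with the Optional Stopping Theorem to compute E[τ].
E[τ] = 115

M_n = X_n^2 − n is a martingale (since E[X_{n+1}^2 | F_n] = X_n^2 + 1). By OST (τ has finite mean in a bounded region), E[M_τ] = E[M_0] = X_0^2 − 0 = 23^2 = 529. Also E[M_τ] = E[X_τ^2] − E[τ]. The walk exits at 0 or 28, with P(hit 28 first) = 23/28, so E[X_τ^2] = 28^2 · 23/28 + 0 = 644. Thus E[τ] = E[X_τ^2] − E[M_τ] = 644 − 529 = 115 = 23(28 − 23) = 115.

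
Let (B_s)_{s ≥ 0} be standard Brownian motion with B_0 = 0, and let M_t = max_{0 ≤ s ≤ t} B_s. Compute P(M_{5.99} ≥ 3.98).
P(M_{5.99} ≥ 3.98) = 2·P(B_{5.99} ≥ 3.98) = 2(1 − Φ(3.98/√5.99)) ≈ 0.1039

By the reflection principle for Brownian motion, P(M_t ≥ a) = 2 · P(B_t ≥ a) for a ≥ 0. Since B_t ~ N(0, t), P(B_t ≥ 3.98) = 1 − Φ(3.98/√t) = 1 − Φ(3.98/√5.99) = 1 − Φ(1.6262). So
  P(M_{5.99} ≥ 3.98) = 2(1 − Φ(1.6262)) ≈ 0.1039.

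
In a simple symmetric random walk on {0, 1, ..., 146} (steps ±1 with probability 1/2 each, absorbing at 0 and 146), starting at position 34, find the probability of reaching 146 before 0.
P(hit 146 before 0) = 34/146 = 17/73

Let u_k = P(hit 146 before 0 | start at k). Then u_0 = 0, u_146 = 1, and u_k = u_{k-1}/2 + u_{k+1}/2 for 1 ≤ k ≤ 145. This harmonic recurrence is solved by u_k = k/146, giving u_34 = 34/146 = 17/73.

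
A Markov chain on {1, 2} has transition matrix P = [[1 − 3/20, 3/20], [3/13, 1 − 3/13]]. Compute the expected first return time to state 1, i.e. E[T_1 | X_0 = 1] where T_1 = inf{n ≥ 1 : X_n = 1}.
E[T_1 | X_0 = 1] = 1/π_1 = 33/20

For an irreducible recurrent Markov chain with stationary distribution π, E[T_i | X_0 = i] = 1/π_i (Kac's formula). Here π_1 = (3/13)/(3/20 + 3/13) = (3/13)/(99/260) = 20/33, so E[T_1 | X_0 = 1] = 1/π_1 = (3/20 + 3/13)/(3/13) = (99/260)/(3/13) = 33/20.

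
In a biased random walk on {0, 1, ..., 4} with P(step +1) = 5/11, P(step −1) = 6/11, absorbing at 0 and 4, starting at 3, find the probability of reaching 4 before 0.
P(hit 4 before 0) = (1 − (6/5)^3) / (1 − (6/5)^4) = 455/671

Let u_k denote P(reach 4 before 0 | start at k). Boundary: u_0 = 0, u_4 = 1. Recurrence: u_k = 5/11·u_{k+1} + 6/11·u_{k-1} for 1 ≤ k ≤ 3. Try u_k = A + B·r^k with r = q/p = (6/11)/(5/11) = 6/5. Substitution satisfies the recurrence; boundary conditions give:
  u_k = (1 − r^k) / (1 − r^N) = (1 − (6/5)^3) / (1 − (6/5)^4) = 455/671.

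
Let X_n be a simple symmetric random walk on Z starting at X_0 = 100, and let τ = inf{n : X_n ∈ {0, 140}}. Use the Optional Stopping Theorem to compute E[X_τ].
E[X_τ] = 100

X_n is a martingale and τ is a bounded-mean stopping time (indeed τ is finite a.s. with bounded expectation since the walk is in a bounded region). By the OST, E[X_τ] = E[X_0] = 100. Equivalently: E[X_τ] = 140 · P(hit 140 first) + 0 · P(hit 0 first) = 140 · (100/140) = 100.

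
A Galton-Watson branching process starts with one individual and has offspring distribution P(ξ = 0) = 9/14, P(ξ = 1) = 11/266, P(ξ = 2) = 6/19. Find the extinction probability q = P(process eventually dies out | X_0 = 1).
q = 1

Mean offspring μ = 0·9/14 + 1·11/266 + 2·6/19 = 179/266 ≤ 1. For μ ≤ 1 with offspring not concentrated at 1, the Galton-Watson process goes extinct almost surely, so q = 1.
(Algebraic check: The pgf is f(s) = 9/14 + 11/266·s + 6/19·s². The extinction probability q is the smallest fixed point of f in [0, 1]. Setting s = f(s):
  6/19·s² + (11/266 − 1)·s + 9/14 = 0
  6/19·s² − (9/14 + 6/19)·s + 9/14 = 0
which factors as (s − 1)·(6/19·s − 9/14) = 0, giving roots s = 1 and s = (9/14)/(6/19) = 57/28. Since 57/28 ≥ 1, the smallest root in [0, 1] is s = 1.)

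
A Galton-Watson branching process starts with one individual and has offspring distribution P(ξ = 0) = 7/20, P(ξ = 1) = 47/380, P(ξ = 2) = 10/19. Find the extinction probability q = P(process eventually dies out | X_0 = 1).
q = 133/200

The pgf is f(s) = 7/20 + 47/380·s + 10/19·s². The extinction probability q is the smallest fixed point of f in [0, 1]. Setting s = f(s):
  10/19·s² + (47/380 − 1)·s + 7/20 = 0
  10/19·s² − (7/20 + 10/19)·s + 7/20 = 0
which factors as (s − 1)·(10/19·s − 7/20) = 0, giving roots s = 1 and s = (7/20)/(10/19) = 133/200.
Mean offspring μ = 47/380 + 2·10/19 = 447/380 > 1 (supercritical), so q < 1. The extinction probability is the smaller root: q = (7/20)/(10/19) = 133/200.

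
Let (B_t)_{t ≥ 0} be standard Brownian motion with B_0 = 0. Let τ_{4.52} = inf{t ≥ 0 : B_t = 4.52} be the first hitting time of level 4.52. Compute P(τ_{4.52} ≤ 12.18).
P(τ_{4.52} ≤ 12.18) = 2(1 − Φ(4.52/√12.18)) = 2(1 − Φ(1.2951)) ≈ 0.1953

By the reflection principle for standard BM, P(τ_b ≤ t) = 2 · P(B_t ≥ b). Since B_t ~ N(0, t), P(B_t ≥ 4.52) = 1 − Φ(4.52/√t) = 1 − Φ(4.52/√12.18) = 1 − Φ(1.2951) ≈ 0.09764. Doubling: P(τ_{4.52} ≤ 12.18) ≈ 2 · 0.09764 = 0.19528 ≈ 0.1953.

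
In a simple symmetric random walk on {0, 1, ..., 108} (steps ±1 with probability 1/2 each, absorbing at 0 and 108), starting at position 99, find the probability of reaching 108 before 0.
P(hit 108 before 0) = 99/108 = 11/12

Let u_k = P(hit 108 before 0 | start at k). Then u_0 = 0, u_108 = 1, and u_k = u_{k-1}/2 + u_{k+1}/2 for 1 ≤ k ≤ 107. This harmonic recurrence is solved by u_k = k/108, giving u_99 = 99/108 = 11/12.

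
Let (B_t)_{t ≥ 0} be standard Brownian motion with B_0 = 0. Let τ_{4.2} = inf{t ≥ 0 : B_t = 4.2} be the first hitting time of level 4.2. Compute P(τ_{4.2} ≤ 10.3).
P(τ_{4.2} ≤ 10.3) = 2(1 − Φ(4.2/√10.3)) = 2(1 − Φ(1.3087)) ≈ 0.1906

By the reflection principle for standard BM, P(τ_b ≤ t) = 2 · P(B_t ≥ b). Since B_t ~ N(0, t), P(B_t ≥ 4.2) = 1 − Φ(4.2/√t) = 1 − Φ(4.2/√10.3) = 1 − Φ(1.3087) ≈ 0.09532. Doubling: P(τ_{4.2} ≤ 10.3) ≈ 2 · 0.09532 = 0.19064 ≈ 0.1906.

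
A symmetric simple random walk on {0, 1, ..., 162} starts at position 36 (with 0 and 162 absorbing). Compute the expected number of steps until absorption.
E[τ | X_0 = 36] = 4536

Let v_k = E[τ | X_0 = k]. Boundary: v_0 = v_162 = 0. Recurrence: v_k = 1 + (v_{k-1} + v_{k+1})/2 for 1 ≤ k ≤ 161. The particular solution to v_k − (v_{k-1} + v_{k+1})/2 = 1 is v_k = −k^2. Adding homogeneous solution A + B k and matching boundaries gives v_k = k (162 − k). Substituting k = 36: v_36 = 36 · 126 = 4536.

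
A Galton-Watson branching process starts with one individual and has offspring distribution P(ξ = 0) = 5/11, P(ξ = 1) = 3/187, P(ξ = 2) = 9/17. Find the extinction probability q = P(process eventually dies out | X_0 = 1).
q = 85/99

The pgf is f(s) = 5/11 + 3/187·s + 9/17·s². The extinction probability q is the smallest fixed point of f in [0, 1]. Setting s = f(s):
  9/17·s² + (3/187 − 1)·s + 5/11 = 0
  9/17·s² − (5/11 + 9/17)·s + 5/11 = 0
which factors as (s − 1)·(9/17·s − 5/11) = 0, giving roots s = 1 and s = (5/11)/(9/17) = 85/99.
Mean offspring μ = 3/187 + 2·9/17 = 201/187 > 1 (supercritical), so q < 1. The extinction probability is the smaller root: q = (5/11)/(9/17) = 85/99.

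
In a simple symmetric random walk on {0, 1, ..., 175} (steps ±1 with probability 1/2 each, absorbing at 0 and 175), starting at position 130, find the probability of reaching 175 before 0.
P(hit 175 before 0) = 130/175 = 26/35

Let u_k = P(hit 175 before 0 | start at k). Then u_0 = 0, u_175 = 1, and u_k = u_{k-1}/2 + u_{k+1}/2 for 1 ≤ k ≤ 174. This harmonic recurrence is solved by u_k = k/175, giving u_130 = 130/175 = 26/35.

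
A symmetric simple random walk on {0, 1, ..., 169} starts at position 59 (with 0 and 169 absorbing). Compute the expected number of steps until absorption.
E[τ | X_0 = 59] = 6490

Let v_k = E[τ | X_0 = k]. Boundary: v_0 = v_169 = 0. Recurrence: v_k = 1 + (v_{k-1} + v_{k+1})/2 for 1 ≤ k ≤ 168. The particular solution to v_k − (v_{k-1} + v_{k+1})/2 = 1 is v_k = −k^2. Adding homogeneous solution A + B k and matching boundaries gives v_k = k (169 − k). Substituting k = 59: v_59 = 59 · 110 = 6490.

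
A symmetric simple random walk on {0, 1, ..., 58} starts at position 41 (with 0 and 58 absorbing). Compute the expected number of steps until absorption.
E[τ | X_0 = 41] = 697

Let v_k = E[τ | X_0 = k]. Boundary: v_0 = v_58 = 0. Recurrence: v_k = 1 + (v_{k-1} + v_{k+1})/2 for 1 ≤ k ≤ 57. The particular solution to v_k − (v_{k-1} + v_{k+1})/2 = 1 is v_k = −k^2. Adding homogeneous solution A + B k and matching boundaries gives v_k = k (58 − k). Substituting k = 41: v_41 = 41 · 17 = 697.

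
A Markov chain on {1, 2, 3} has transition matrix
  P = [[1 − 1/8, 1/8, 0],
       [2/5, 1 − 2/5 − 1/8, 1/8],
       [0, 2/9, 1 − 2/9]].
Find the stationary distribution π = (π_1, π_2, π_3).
π = (256/381, 80/381, 15/127)

This is a birth-death chain on three states, which satisfies detailed balance: π_1 · P_{12} = π_2 · P_{21} and π_2 · P_{23} = π_3 · P_{32}.
From π_1 · 1/8 = π_2 · 2/5: π_2/π_1 = (1/8)/(2/5) = 5/16.
From π_2 · 1/8 = π_3 · 2/9: π_3/π_2 = (1/8)/(2/9) = 9/16.
Take π_1 proportional to 1; then unnormalized π = (1, 5/16, 45/256). Normalize by dividing by the sum 381/256:
  π = (256/381, 80/381, 15/127).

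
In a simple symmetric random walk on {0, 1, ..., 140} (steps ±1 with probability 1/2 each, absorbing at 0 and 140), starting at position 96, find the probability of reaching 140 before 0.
P(hit 140 before 0) = 96/140 = 24/35

Let u_k = P(hit 140 before 0 | start at k). Then u_0 = 0, u_140 = 1, and u_k = u_{k-1}/2 + u_{k+1}/2 for 1 ≤ k ≤ 139. This harmonic recurrence is solved by u_k = k/140, giving u_96 = 96/140 = 24/35.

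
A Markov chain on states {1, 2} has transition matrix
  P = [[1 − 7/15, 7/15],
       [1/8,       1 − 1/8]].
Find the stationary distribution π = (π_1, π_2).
π_1 = 15/71, π_2 = 56/71

Solve πP = π with π_1 + π_2 = 1. From πP = π: π_1 · (1 − 7/15) + π_2 · 1/8 = π_1 ⇒ π_2 · 1/8 = π_1 · 7/15 ⇒ π_2/π_1 = (7/15)/(1/8) = 56/15. Together with π_1 + π_2 = 1:
  π_1 = (1/8)/(7/15 + 1/8) = (1/8)/(71/120) = 15/71,
  π_2 = (7/15)/(7/15 + 1/8) = (7/15)/(71/120) = 56/71.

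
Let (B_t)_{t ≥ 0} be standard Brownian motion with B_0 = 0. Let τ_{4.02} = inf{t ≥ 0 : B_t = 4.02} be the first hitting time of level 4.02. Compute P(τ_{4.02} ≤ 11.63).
P(τ_{4.02} ≤ 11.63) = 2(1 − Φ(4.02/√11.63)) = 2(1 − Φ(1.1788)) ≈ 0.2385

By the reflection principle for standard BM, P(τ_b ≤ t) = 2 · P(B_t ≥ b). Since B_t ~ N(0, t), P(B_t ≥ 4.02) = 1 − Φ(4.02/√t) = 1 − Φ(4.02/√11.63) = 1 − Φ(1.1788) ≈ 0.11924. Doubling: P(τ_{4.02} ≤ 11.63) ≈ 2 · 0.11924 = 0.23848 ≈ 0.2385.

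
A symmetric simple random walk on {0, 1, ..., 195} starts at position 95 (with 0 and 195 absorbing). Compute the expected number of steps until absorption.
E[τ | X_0 = 95] = 9500

Let v_k = E[τ | X_0 = k]. Boundary: v_0 = v_195 = 0. Recurrence: v_k = 1 + (v_{k-1} + v_{k+1})/2 for 1 ≤ k ≤ 194. The particular solution to v_k − (v_{k-1} + v_{k+1})/2 = 1 is v_k = −k^2. Adding homogeneous solution A + B k and matching boundaries gives v_k = k (195 − k). Substituting k = 95: v_95 = 95 · 100 = 9500.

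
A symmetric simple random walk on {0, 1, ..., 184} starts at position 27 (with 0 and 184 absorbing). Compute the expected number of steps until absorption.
E[τ | X_0 = 27] = 4239

Let v_k = E[τ | X_0 = k]. Boundary: v_0 = v_184 = 0. Recurrence: v_k = 1 + (v_{k-1} + v_{k+1})/2 for 1 ≤ k ≤ 183. The particular solution to v_k − (v_{k-1} + v_{k+1})/2 = 1 is v_k = −k^2. Adding homogeneous solution A + B k and matching boundaries gives v_k = k (184 − k). Substituting k = 27: v_27 = 27 · 157 = 4239.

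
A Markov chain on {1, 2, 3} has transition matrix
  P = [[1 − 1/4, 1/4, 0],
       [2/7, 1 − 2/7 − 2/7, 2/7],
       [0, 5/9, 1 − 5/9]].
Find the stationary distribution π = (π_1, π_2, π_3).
π = (40/93, 35/93, 6/31)

This is a birth-death chain on three states, which satisfies detailed balance: π_1 · P_{12} = π_2 · P_{21} and π_2 · P_{23} = π_3 · P_{32}.
From π_1 · 1/4 = π_2 · 2/7: π_2/π_1 = (1/4)/(2/7) = 7/8.
From π_2 · 2/7 = π_3 · 5/9: π_3/π_2 = (2/7)/(5/9) = 18/35.
Take π_1 proportional to 1; then unnormalized π = (1, 7/8, 9/20). Normalize by dividing by the sum 93/40:
  π = (40/93, 35/93, 6/31).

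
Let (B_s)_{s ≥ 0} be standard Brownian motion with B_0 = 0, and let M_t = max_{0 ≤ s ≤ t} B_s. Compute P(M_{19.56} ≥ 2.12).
P(M_{19.56} ≥ 2.12) = 2·P(B_{19.56} ≥ 2.12) = 2(1 − Φ(2.12/√19.56)) ≈ 0.6317

By the reflection principle for Brownian motion, P(M_t ≥ a) = 2 · P(B_t ≥ a) for a ≥ 0. Since B_t ~ N(0, t), P(B_t ≥ 2.12) = 1 − Φ(2.12/√t) = 1 − Φ(2.12/√19.56) = 1 − Φ(0.4793). So
  P(M_{19.56} ≥ 2.12) = 2(1 − Φ(0.4793)) ≈ 0.6317.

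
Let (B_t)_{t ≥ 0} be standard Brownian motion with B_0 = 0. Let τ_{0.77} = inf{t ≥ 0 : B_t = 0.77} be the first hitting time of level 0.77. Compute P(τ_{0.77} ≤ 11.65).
P(τ_{0.77} ≤ 11.65) = 2(1 − Φ(0.77/√11.65)) = 2(1 − Φ(0.2256)) ≈ 0.8215

By the reflection principle for standard BM, P(τ_b ≤ t) = 2 · P(B_t ≥ b). Since B_t ~ N(0, t), P(B_t ≥ 0.77) = 1 − Φ(0.77/√t) = 1 − Φ(0.77/√11.65) = 1 − Φ(0.2256) ≈ 0.41076. Doubling: P(τ_{0.77} ≤ 11.65) ≈ 2 · 0.41076 = 0.82152 ≈ 0.8215.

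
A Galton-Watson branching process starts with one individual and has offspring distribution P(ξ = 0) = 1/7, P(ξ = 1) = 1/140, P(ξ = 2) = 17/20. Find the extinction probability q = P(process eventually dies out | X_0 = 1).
q = 20/119

The pgf is f(s) = 1/7 + 1/140·s + 17/20·s². The extinction probability q is the smallest fixed point of f in [0, 1]. Setting s = f(s):
  17/20·s² + (1/140 − 1)·s + 1/7 = 0
  17/20·s² − (1/7 + 17/20)·s + 1/7 = 0
which factors as (s − 1)·(17/20·s − 1/7) = 0, giving roots s = 1 and s = (1/7)/(17/20) = 20/119.
Mean offspring μ = 1/140 + 2·17/20 = 239/140 > 1 (supercritical), so q < 1. The extinction probability is the smaller root: q = (1/7)/(17/20) = 20/119.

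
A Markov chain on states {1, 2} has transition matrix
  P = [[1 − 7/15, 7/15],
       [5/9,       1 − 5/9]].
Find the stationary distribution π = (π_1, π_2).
π_1 = 25/46, π_2 = 21/46

Solve πP = π with π_1 + π_2 = 1. From πP = π: π_1 · (1 − 7/15) + π_2 · 5/9 = π_1 ⇒ π_2 · 5/9 = π_1 · 7/15 ⇒ π_2/π_1 = (7/15)/(5/9) = 21/25. Together with π_1 + π_2 = 1:
  π_1 = (5/9)/(7/15 + 5/9) = (5/9)/(46/45) = 25/46,
  π_2 = (7/15)/(7/15 + 5/9) = (7/15)/(46/45) = 21/46.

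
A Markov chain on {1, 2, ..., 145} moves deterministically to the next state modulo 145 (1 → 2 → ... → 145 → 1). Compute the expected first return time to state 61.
E[T_61 | X_0 = 61] = 145

The chain cycles deterministically, so starting at state 61 it returns in exactly 145 steps. Equivalently, the stationary distribution is uniform π_j = 1/145 for every state j, so by Kac's formula E[T_61] = 1/π_61 = 145.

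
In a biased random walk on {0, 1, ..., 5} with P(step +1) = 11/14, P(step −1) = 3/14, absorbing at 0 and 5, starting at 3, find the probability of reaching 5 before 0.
P(hit 5 before 0) = (1 − (3/11)^3) / (1 − (3/11)^5) = 19723/20101

Let u_k denote P(reach 5 before 0 | start at k). Boundary: u_0 = 0, u_5 = 1. Recurrence: u_k = 11/14·u_{k+1} + 3/14·u_{k-1} for 1 ≤ k ≤ 4. Try u_k = A + B·r^k with r = q/p = (3/14)/(11/14) = 3/11. Substitution satisfies the recurrence; boundary conditions give:
  u_k = (1 − r^k) / (1 − r^N) = (1 − (3/11)^3) / (1 − (3/11)^5) = 19723/20101.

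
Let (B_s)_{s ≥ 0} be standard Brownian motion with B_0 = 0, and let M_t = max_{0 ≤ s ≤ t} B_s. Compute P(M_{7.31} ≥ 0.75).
P(M_{7.31} ≥ 0.75) = 2·P(B_{7.31} ≥ 0.75) = 2(1 − Φ(0.75/√7.31)) ≈ 0.7815

By the reflection principle for Brownian motion, P(M_t ≥ a) = 2 · P(B_t ≥ a) for a ≥ 0. Since B_t ~ N(0, t), P(B_t ≥ 0.75) = 1 − Φ(0.75/√t) = 1 − Φ(0.75/√7.31) = 1 − Φ(0.2774). So
  P(M_{7.31} ≥ 0.75) = 2(1 − Φ(0.2774)) ≈ 0.7815.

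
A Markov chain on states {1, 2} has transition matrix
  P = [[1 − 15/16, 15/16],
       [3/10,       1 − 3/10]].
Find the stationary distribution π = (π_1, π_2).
π_1 = 8/33, π_2 = 25/33

Solve πP = π with π_1 + π_2 = 1. From πP = π: π_1 · (1 − 15/16) + π_2 · 3/10 = π_1 ⇒ π_2 · 3/10 = π_1 · 15/16 ⇒ π_2/π_1 = (15/16)/(3/10) = 25/8. Together with π_1 + π_2 = 1:
  π_1 = (3/10)/(15/16 + 3/10) = (3/10)/(99/80) = 8/33,
  π_2 = (15/16)/(15/16 + 3/10) = (15/16)/(99/80) = 25/33.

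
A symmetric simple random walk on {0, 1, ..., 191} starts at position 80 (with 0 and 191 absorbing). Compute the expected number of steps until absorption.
E[τ | X_0 = 80] = 8880

Let v_k = E[τ | X_0 = k]. Boundary: v_0 = v_191 = 0. Recurrence: v_k = 1 + (v_{k-1} + v_{k+1})/2 for 1 ≤ k ≤ 190. The particular solution to v_k − (v_{k-1} + v_{k+1})/2 = 1 is v_k = −k^2. Adding homogeneous solution A + B k and matching boundaries gives v_k = k (191 − k). Substituting k = 80: v_80 = 80 · 111 = 8880.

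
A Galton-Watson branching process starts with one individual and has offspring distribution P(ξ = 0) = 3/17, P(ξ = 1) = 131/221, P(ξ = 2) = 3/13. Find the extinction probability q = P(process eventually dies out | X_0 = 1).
q = 13/17

The pgf is f(s) = 3/17 + 131/221·s + 3/13·s². The extinction probability q is the smallest fixed point of f in [0, 1]. Setting s = f(s):
  3/13·s² + (131/221 − 1)·s + 3/17 = 0
  3/13·s² − (3/17 + 3/13)·s + 3/17 = 0
which factors as (s − 1)·(3/13·s − 3/17) = 0, giving roots s = 1 and s = (3/17)/(3/13) = 13/17.
Mean offspring μ = 131/221 + 2·3/13 = 233/221 > 1 (supercritical), so q < 1. The extinction probability is the smaller root: q = (3/17)/(3/13) = 13/17.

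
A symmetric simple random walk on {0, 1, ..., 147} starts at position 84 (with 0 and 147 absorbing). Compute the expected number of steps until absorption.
E[τ | X_0 = 84] = 5292

Let v_k = E[τ | X_0 = k]. Boundary: v_0 = v_147 = 0. Recurrence: v_k = 1 + (v_{k-1} + v_{k+1})/2 for 1 ≤ k ≤ 146. The particular solution to v_k − (v_{k-1} + v_{k+1})/2 = 1 is v_k = −k^2. Adding homogeneous solution A + B k and matching boundaries gives v_k = k (147 − k). Substituting k = 84: v_84 = 84 · 63 = 5292.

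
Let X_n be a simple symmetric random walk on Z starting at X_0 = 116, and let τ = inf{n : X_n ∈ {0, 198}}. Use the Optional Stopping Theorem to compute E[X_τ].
E[X_τ] = 116

X_n is a martingale and τ is a bounded-mean stopping time (indeed τ is finite a.s. with bounded expectation since the walk is in a bounded region). By the OST, E[X_τ] = E[X_0] = 116. Equivalently: E[X_τ] = 198 · P(hit 198 first) + 0 · P(hit 0 first) = 198 · (116/198) = 116.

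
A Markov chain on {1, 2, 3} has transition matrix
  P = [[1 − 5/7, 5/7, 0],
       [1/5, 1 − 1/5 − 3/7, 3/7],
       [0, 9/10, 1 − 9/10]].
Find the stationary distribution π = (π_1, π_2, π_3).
π = (147/922, 525/922, 125/461)

This is a birth-death chain on three states, which satisfies detailed balance: π_1 · P_{12} = π_2 · P_{21} and π_2 · P_{23} = π_3 · P_{32}.
From π_1 · 5/7 = π_2 · 1/5: π_2/π_1 = (5/7)/(1/5) = 25/7.
From π_2 · 3/7 = π_3 · 9/10: π_3/π_2 = (3/7)/(9/10) = 10/21.
Take π_1 proportional to 1; then unnormalized π = (1, 25/7, 250/147). Normalize by dividing by the sum 922/147:
  π = (147/922, 525/922, 125/461).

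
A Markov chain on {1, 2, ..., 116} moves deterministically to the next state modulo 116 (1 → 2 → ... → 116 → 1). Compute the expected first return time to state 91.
E[T_91 | X_0 = 91] = 116

The chain cycles deterministically, so starting at state 91 it returns in exactly 116 steps. Equivalently, the stationary distribution is uniform π_j = 1/116 for every state j, so by Kac's formula E[T_91] = 1/π_91 = 116.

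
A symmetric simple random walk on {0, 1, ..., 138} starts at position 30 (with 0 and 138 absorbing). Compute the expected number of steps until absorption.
E[τ | X_0 = 30] = 3240

Let v_k = E[τ | X_0 = k]. Boundary: v_0 = v_138 = 0. Recurrence: v_k = 1 + (v_{k-1} + v_{k+1})/2 for 1 ≤ k ≤ 137. The particular solution to v_k − (v_{k-1} + v_{k+1})/2 = 1 is v_k = −k^2. Adding homogeneous solution A + B k and matching boundaries gives v_k = k (138 − k). Substituting k = 30: v_30 = 30 · 108 = 3240.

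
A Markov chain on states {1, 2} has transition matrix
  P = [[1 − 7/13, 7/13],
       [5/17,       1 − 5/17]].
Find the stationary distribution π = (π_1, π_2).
π_1 = 65/184, π_2 = 119/184

Solve πP = π with π_1 + π_2 = 1. From πP = π: π_1 · (1 − 7/13) + π_2 · 5/17 = π_1 ⇒ π_2 · 5/17 = π_1 · 7/13 ⇒ π_2/π_1 = (7/13)/(5/17) = 119/65. Together with π_1 + π_2 = 1:
  π_1 = (5/17)/(7/13 + 5/17) = (5/17)/(184/221) = 65/184,
  π_2 = (7/13)/(7/13 + 5/17) = (7/13)/(184/221) = 119/184.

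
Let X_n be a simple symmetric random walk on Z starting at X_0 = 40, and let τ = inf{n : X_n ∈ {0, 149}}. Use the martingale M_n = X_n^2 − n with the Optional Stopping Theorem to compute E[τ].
E[τ] = 4360

M_n = X_n^2 − n is a martingale (since E[X_{n+1}^2 | F_n] = X_n^2 + 1). By OST (τ has finite mean in a bounded region), E[M_τ] = E[M_0] = X_0^2 − 0 = 40^2 = 1600. Also E[M_τ] = E[X_τ^2] − E[τ]. The walk exits at 0 or 149, with P(hit 149 first) = 40/149, so E[X_τ^2] = 149^2 · 40/149 + 0 = 5960. Thus E[τ] = E[X_τ^2] − E[M_τ] = 5960 − 1600 = 4360 = 40(149 − 40) = 4360.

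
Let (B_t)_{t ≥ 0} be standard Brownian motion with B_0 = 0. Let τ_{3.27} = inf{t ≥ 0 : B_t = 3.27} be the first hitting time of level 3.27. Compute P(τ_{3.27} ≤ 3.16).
P(τ_{3.27} ≤ 3.16) = 2(1 − Φ(3.27/√3.16)) = 2(1 − Φ(1.8395)) ≈ 0.0658

By the reflection principle for standard BM, P(τ_b ≤ t) = 2 · P(B_t ≥ b). Since B_t ~ N(0, t), P(B_t ≥ 3.27) = 1 − Φ(3.27/√t) = 1 − Φ(3.27/√3.16) = 1 − Φ(1.8395) ≈ 0.03292. Doubling: P(τ_{3.27} ≤ 3.16) ≈ 2 · 0.03292 = 0.06584 ≈ 0.0658.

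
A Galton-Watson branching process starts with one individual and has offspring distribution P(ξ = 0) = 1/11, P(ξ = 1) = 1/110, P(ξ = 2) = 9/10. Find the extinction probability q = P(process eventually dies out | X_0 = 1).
q = 10/99

The pgf is f(s) = 1/11 + 1/110·s + 9/10·s². The extinction probability q is the smallest fixed point of f in [0, 1]. Setting s = f(s):
  9/10·s² + (1/110 − 1)·s + 1/11 = 0
  9/10·s² − (1/11 + 9/10)·s + 1/11 = 0
which factors as (s − 1)·(9/10·s − 1/11) = 0, giving roots s = 1 and s = (1/11)/(9/10) = 10/99.
Mean offspring μ = 1/110 + 2·9/10 = 199/110 > 1 (supercritical), so q < 1. The extinction probability is the smaller root: q = (1/11)/(9/10) = 10/99.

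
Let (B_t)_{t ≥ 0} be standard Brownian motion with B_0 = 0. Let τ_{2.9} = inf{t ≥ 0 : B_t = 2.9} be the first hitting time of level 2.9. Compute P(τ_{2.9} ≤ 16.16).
P(τ_{2.9} ≤ 16.16) = 2(1 − Φ(2.9/√16.16)) = 2(1 − Φ(0.7214)) ≈ 0.4707

By the reflection principle for standard BM, P(τ_b ≤ t) = 2 · P(B_t ≥ b). Since B_t ~ N(0, t), P(B_t ≥ 2.9) = 1 − Φ(2.9/√t) = 1 − Φ(2.9/√16.16) = 1 − Φ(0.7214) ≈ 0.23533. Doubling: P(τ_{2.9} ≤ 16.16) ≈ 2 · 0.23533 = 0.47066 ≈ 0.4707.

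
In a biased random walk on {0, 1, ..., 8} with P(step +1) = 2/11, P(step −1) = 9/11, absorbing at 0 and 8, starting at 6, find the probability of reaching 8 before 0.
P(hit 8 before 0) = (1 − (9/2)^6) / (1 − (9/2)^8) = 27604/559045

Let u_k denote P(reach 8 before 0 | start at k). Boundary: u_0 = 0, u_8 = 1. Recurrence: u_k = 2/11·u_{k+1} + 9/11·u_{k-1} for 1 ≤ k ≤ 7. Try u_k = A + B·r^k with r = q/p = (9/11)/(2/11) = 9/2. Substitution satisfies the recurrence; boundary conditions give:
  u_k = (1 − r^k) / (1 − r^N) = (1 − (9/2)^6) / (1 − (9/2)^8) = 27604/559045.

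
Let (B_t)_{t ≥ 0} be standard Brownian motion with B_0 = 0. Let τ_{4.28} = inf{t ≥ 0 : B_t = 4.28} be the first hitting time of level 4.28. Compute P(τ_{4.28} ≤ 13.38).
P(τ_{4.28} ≤ 13.38) = 2(1 − Φ(4.28/√13.38)) = 2(1 − Φ(1.1701)) ≈ 0.2420

By the reflection principle for standard BM, P(τ_b ≤ t) = 2 · P(B_t ≥ b). Since B_t ~ N(0, t), P(B_t ≥ 4.28) = 1 − Φ(4.28/√t) = 1 − Φ(4.28/√13.38) = 1 − Φ(1.1701) ≈ 0.12098. Doubling: P(τ_{4.28} ≤ 13.38) ≈ 2 · 0.12098 = 0.24196 ≈ 0.2420.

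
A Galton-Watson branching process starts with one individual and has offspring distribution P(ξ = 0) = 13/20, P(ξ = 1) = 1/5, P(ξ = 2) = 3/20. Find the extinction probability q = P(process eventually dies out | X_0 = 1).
q = 1

Mean offspring μ = 0·13/20 + 1·1/5 + 2·3/20 = 1/2 ≤ 1. For μ ≤ 1 with offspring not concentrated at 1, the Galton-Watson process goes extinct almost surely, so q = 1.
(Algebraic check: The pgf is f(s) = 13/20 + 1/5·s + 3/20·s². The extinction probability q is the smallest fixed point of f in [0, 1]. Setting s = f(s):
  3/20·s² + (1/5 − 1)·s + 13/20 = 0
  3/20·s² − (13/20 + 3/20)·s + 13/20 = 0
which factors as (s − 1)·(3/20·s − 13/20) = 0, giving roots s = 1 and s = (13/20)/(3/20) = 13/3. Since 13/3 ≥ 1, the smallest root in [0, 1] is s = 1.)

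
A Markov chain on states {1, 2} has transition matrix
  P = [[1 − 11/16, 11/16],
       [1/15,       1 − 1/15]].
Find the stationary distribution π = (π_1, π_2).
π_1 = 16/181, π_2 = 165/181

Solve πP = π with π_1 + π_2 = 1. From πP = π: π_1 · (1 − 11/16) + π_2 · 1/15 = π_1 ⇒ π_2 · 1/15 = π_1 · 11/16 ⇒ π_2/π_1 = (11/16)/(1/15) = 165/16. Together with π_1 + π_2 = 1:
  π_1 = (1/15)/(11/16 + 1/15) = (1/15)/(181/240) = 16/181,
  π_2 = (11/16)/(11/16 + 1/15) = (11/16)/(181/240) = 165/181.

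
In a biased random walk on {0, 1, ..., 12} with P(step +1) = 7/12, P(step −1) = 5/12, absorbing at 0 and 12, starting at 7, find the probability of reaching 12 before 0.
P(hit 12 before 0) = (1 − (5/7)^7) / (1 − (5/7)^12) = 6264120163/6798573288

Let u_k denote P(reach 12 before 0 | start at k). Boundary: u_0 = 0, u_12 = 1. Recurrence: u_k = 7/12·u_{k+1} + 5/12·u_{k-1} for 1 ≤ k ≤ 11. Try u_k = A + B·r^k with r = q/p = (5/12)/(7/12) = 5/7. Substitution satisfies the recurrence; boundary conditions give:
  u_k = (1 − r^k) / (1 − r^N) = (1 − (5/7)^7) / (1 − (5/7)^12) = 6264120163/6798573288.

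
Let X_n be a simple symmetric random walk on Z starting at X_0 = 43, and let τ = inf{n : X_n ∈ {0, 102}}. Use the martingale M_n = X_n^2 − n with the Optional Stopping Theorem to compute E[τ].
E[τ] = 2537

M_n = X_n^2 − n is a martingale (since E[X_{n+1}^2 | F_n] = X_n^2 + 1). By OST (τ has finite mean in a bounded region), E[M_τ] = E[M_0] = X_0^2 − 0 = 43^2 = 1849. Also E[M_τ] = E[X_τ^2] − E[τ]. The walk exits at 0 or 102, with P(hit 102 first) = 43/102, so E[X_τ^2] = 102^2 · 43/102 + 0 = 4386. Thus E[τ] = E[X_τ^2] − E[M_τ] = 4386 − 1849 = 2537 = 43(102 − 43) = 2537.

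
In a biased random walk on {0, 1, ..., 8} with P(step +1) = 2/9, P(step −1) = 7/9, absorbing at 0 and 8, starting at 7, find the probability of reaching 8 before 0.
P(hit 8 before 0) = (1 − (7/2)^7) / (1 − (7/2)^8) = 329366/1152909

Let u_k denote P(reach 8 before 0 | start at k). Boundary: u_0 = 0, u_8 = 1. Recurrence: u_k = 2/9·u_{k+1} + 7/9·u_{k-1} for 1 ≤ k ≤ 7. Try u_k = A + B·r^k with r = q/p = (7/9)/(2/9) = 7/2. Substitution satisfies the recurrence; boundary conditions give:
  u_k = (1 − r^k) / (1 − r^N) = (1 − (7/2)^7) / (1 − (7/2)^8) = 329366/1152909.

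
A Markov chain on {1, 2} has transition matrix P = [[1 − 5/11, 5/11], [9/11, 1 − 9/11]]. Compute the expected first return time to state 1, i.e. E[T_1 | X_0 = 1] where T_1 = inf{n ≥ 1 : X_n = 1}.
E[T_1 | X_0 = 1] = 1/π_1 = 14/9

For an irreducible recurrent Markov chain with stationary distribution π, E[T_i | X_0 = i] = 1/π_i (Kac's formula). Here π_1 = (9/11)/(5/11 + 9/11) = (9/11)/(14/11) = 9/14, so E[T_1 | X_0 = 1] = 1/π_1 = (5/11 + 9/11)/(9/11) = (14/11)/(9/11) = 14/9.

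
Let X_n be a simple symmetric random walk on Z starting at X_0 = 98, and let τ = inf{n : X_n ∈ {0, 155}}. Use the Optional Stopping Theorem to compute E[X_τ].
E[X_τ] = 98

X_n is a martingale and τ is a bounded-mean stopping time (indeed τ is finite a.s. with bounded expectation since the walk is in a bounded region). By the OST, E[X_τ] = E[X_0] = 98. Equivalently: E[X_τ] = 155 · P(hit 155 first) + 0 · P(hit 0 first) = 155 · (98/155) = 98.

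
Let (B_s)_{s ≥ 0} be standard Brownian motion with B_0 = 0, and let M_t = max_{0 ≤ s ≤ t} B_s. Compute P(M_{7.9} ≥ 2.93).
P(M_{7.9} ≥ 2.93) = 2·P(B_{7.9} ≥ 2.93) = 2(1 − Φ(2.93/√7.9)) ≈ 0.2972

By the reflection principle for Brownian motion, P(M_t ≥ a) = 2 · P(B_t ≥ a) for a ≥ 0. Since B_t ~ N(0, t), P(B_t ≥ 2.93) = 1 − Φ(2.93/√t) = 1 − Φ(2.93/√7.9) = 1 − Φ(1.0424). So
  P(M_{7.9} ≥ 2.93) = 2(1 − Φ(1.0424)) ≈ 0.2972.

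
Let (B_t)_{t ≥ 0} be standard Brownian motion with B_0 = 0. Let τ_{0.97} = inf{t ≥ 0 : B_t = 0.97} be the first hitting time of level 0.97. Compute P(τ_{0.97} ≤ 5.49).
P(τ_{0.97} ≤ 5.49) = 2(1 − Φ(0.97/√5.49)) = 2(1 − Φ(0.4140)) ≈ 0.6789

By the reflection principle for standard BM, P(τ_b ≤ t) = 2 · P(B_t ≥ b). Since B_t ~ N(0, t), P(B_t ≥ 0.97) = 1 − Φ(0.97/√t) = 1 − Φ(0.97/√5.49) = 1 − Φ(0.4140) ≈ 0.33944. Doubling: P(τ_{0.97} ≤ 5.49) ≈ 2 · 0.33944 = 0.67888 ≈ 0.6789.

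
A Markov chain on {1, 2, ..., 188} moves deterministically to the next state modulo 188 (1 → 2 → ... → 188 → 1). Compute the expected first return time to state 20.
E[T_20 | X_0 = 20] = 188

The chain cycles deterministically, so starting at state 20 it returns in exactly 188 steps. Equivalently, the stationary distribution is uniform π_j = 1/188 for every state j, so by Kac's formula E[T_20] = 1/π_20 = 188.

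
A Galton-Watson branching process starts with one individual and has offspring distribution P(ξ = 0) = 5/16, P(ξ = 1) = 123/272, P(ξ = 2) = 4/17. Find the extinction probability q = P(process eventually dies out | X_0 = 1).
q = 1

Mean offspring μ = 0·5/16 + 1·123/272 + 2·4/17 = 251/272 ≤ 1. For μ ≤ 1 with offspring not concentrated at 1, the Galton-Watson process goes extinct almost surely, so q = 1.
(Algebraic check: The pgf is f(s) = 5/16 + 123/272·s + 4/17·s². The extinction probability q is the smallest fixed point of f in [0, 1]. Setting s = f(s):
  4/17·s² + (123/272 − 1)·s + 5/16 = 0
  4/17·s² − (5/16 + 4/17)·s + 5/16 = 0
which factors as (s − 1)·(4/17·s − 5/16) = 0, giving roots s = 1 and s = (5/16)/(4/17) = 85/64. Since 85/64 ≥ 1, the smallest root in [0, 1] is s = 1.)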